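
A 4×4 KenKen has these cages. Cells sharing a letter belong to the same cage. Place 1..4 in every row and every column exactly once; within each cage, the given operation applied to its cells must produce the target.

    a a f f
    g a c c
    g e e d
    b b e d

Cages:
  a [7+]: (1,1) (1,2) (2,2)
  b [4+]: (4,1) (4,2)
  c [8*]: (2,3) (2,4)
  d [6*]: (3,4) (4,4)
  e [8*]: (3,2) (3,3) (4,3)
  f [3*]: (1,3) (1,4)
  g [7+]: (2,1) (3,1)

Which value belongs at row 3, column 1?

4

The only place for 1 in row 2 is (2,2).
Cage b needs two cells with sum 4, so (4,1) = 1.
1 is placed in column 2, so (4,2) = 3.
Row 4 already has 3; hence (4,4) = 2.
Cage c needs two cells with product 8, so (2,3) = 2.
2 is placed in column 4, so (2,4) = 4.
Cage e needs product 8, leaving (3,2) = 2.
The 3 cells of cage e must have product 8, which forces (3,3) = 1.
2 is placed in column 4, so (3,4) = 3.
Row 4 now contains 2, which forces (4,3) = 4.
The 3 cells of cage a must have sum 7, which forces (1,1) = 2.
2 is placed in column 2, so (1,2) = 4.
Column 3 now contains 1, leaving (1,3) = 3.
Column 4 now contains 3; hence (1,4) = 1.
Row 2 already has 4, leaving (2,1) = 3.
3 is placed in row 3, which forces (3,1) = 4.
Completed grid: 2 4 3 1 / 3 1 2 4 / 4 2 1 3 / 1 3 4 2.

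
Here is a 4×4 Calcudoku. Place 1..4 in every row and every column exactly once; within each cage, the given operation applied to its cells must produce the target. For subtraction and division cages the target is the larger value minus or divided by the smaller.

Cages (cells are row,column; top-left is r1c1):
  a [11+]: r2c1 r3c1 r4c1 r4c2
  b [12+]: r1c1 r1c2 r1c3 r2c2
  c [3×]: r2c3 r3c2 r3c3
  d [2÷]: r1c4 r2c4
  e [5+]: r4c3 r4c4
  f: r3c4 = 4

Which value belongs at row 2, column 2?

3

The 3 cells of cage c must have product 3, which forces r2c3 = 1.
The 3 cells of cage c must have product 3; hence r3c2 = 1.
Cage c needs product 3; hence r3c3 = 3.
Cage f is a single given cell, leaving r3c4 = 4.
The two cells of cage d must have quotient 2, leaving r1c4 = 1.
4 is placed in column 4, leaving r2c4 = 2.
Row 3 now contains 4, leaving r3c1 = 2.
Column 4 already has 1, leaving r4c4 = 3.
Row 1 now contains 1, so r1c1 = 3.
Column 1 already has 3, which forces r2c1 = 4.
Cage b needs sum 12; hence r2c2 = 3.
Column 1 now contains 4, which forces r4c1 = 1.
Cage e needs two cells with sum 5, so r4c3 = 2.
Cage b has sum 12, which forces r1c2 = 2.
Column 3 already has 2, which forces r1c3 = 4.
Row 4 already has 2, which forces r4c2 = 4.
The full grid is 3 2 4 1 / 4 3 1 2 / 2 1 3 4 / 1 4 2 3.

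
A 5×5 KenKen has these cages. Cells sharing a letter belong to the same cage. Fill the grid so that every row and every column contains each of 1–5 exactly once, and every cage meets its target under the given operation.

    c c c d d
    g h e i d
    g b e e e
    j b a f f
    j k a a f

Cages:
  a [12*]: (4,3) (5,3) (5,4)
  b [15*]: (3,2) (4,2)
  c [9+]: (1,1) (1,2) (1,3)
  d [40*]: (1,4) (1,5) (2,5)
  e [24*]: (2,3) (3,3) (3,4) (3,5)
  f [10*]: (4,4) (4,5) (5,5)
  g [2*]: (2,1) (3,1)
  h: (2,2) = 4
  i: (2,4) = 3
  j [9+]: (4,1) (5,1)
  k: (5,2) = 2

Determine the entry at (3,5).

Cage h is given, which forces (2,2) = 4.
Cage i is a single given cell, so (2,4) = 3.
K is a freebie, leaving (5,2) = 2.
In row 2, 5 can only go at (2,5), so (2,5) = 5.
The 3 cells of cage f must have product 10, so (4,4) = 5.
The 3 cells of cage f must have product 10, which forces (4,5) = 2.
5 is placed in column 5; hence (5,5) = 1.
The 3 cells of cage d must have product 40, leaving (1,4) = 2.
2 is placed in column 5, leaving (1,5) = 4.
The two cells of cage b must have product 15, so (3,2) = 5.
Column 5 already has 4, which forces (3,5) = 3.
Row 4 already has 5, leaving (4,1) = 4.
Row 4 already has 5; hence (4,2) = 3.
The 3 cells of cage a must have product 12, so (4,3) = 1.
Cage j needs two cells with sum 9, which forces (5,1) = 5.
Cage a needs product 12, leaving (5,3) = 3.
Row 5 already has 1; hence (5,4) = 4.
Cage c needs sum 9, leaving (1,1) = 3.
3 is placed in column 2, so (1,2) = 1.
Column 3 already has 3, which forces (1,3) = 5.
1 is placed in column 3, which forces (2,3) = 2.
Cage e needs product 24, which forces (3,3) = 4.
Column 4 now contains 4, which forces (3,4) = 1.
Row 2 already has 2, leaving (2,1) = 1.
1 is placed in row 3, which forces (3,1) = 2.
Completed grid: 3 1 5 2 4 / 1 4 2 3 5 / 2 5 4 1 3 / 4 3 1 5 2 / 5 2 3 4 1.

3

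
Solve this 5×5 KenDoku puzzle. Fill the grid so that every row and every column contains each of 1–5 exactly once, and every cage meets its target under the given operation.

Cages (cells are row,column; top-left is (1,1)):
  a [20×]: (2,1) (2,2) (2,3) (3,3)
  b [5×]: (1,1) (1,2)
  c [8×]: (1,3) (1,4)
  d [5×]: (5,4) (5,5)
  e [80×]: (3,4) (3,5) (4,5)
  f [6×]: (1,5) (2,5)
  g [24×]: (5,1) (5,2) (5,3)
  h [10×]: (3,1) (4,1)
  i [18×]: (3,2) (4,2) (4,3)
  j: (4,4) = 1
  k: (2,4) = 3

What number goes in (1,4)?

K is a freebie, which forces (2,4) = 3.
Row 2 now contains 3, so (2,5) = 2.
Cage i needs product 18, which forces (3,2) = 3.
The 3 cells of cage e must have product 80, leaving (3,4) = 4.
The 3 cells of cage e must have product 80, leaving (3,5) = 5.
The 3 cells of cage i must have product 18, so (4,2) = 2.
Cage i has product 18, so (4,3) = 3.
J is a freebie, which forces (4,4) = 1.
Cage e needs product 80, leaving (4,5) = 4.
2 is placed in column 2, leaving (5,2) = 4.
Row 5 now contains 4, so (5,3) = 2.
1 is placed in column 4, leaving (5,4) = 5.
5 is placed in column 5, which forces (5,5) = 1.
Column 3 already has 2, which forces (1,3) = 4.
Column 4 now contains 4, so (1,4) = 2.
2 is placed in column 5, which forces (1,5) = 3.
4 is placed in column 3, leaving (2,3) = 5.
Row 3 now contains 5, which forces (3,1) = 2.
Column 3 already has 2, so (3,3) = 1.
2 is placed in row 4, which forces (4,1) = 5.
Row 5 already has 2; hence (5,1) = 3.
Column 1 already has 5, which forces (1,1) = 1.
The two cells of cage b must have product 5, so (1,2) = 5.
Cage a needs product 20, which forces (2,1) = 4.
Row 2 now contains 5, so (2,2) = 1.
Completed grid: 1 5 4 2 3 / 4 1 5 3 2 / 2 3 1 4 5 / 5 2 3 1 4 / 3 4 2 5 1.

2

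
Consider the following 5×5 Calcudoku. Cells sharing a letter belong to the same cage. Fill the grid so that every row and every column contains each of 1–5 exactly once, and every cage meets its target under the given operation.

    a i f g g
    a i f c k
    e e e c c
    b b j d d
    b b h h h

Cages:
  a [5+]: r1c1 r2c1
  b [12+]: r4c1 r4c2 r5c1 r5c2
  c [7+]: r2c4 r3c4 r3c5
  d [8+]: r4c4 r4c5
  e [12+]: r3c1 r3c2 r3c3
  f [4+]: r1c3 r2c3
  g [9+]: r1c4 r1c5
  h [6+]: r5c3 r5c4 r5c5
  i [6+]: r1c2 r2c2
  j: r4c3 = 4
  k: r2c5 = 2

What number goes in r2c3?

Cage k is a single given cell; hence r2c5 = 2.
J is a freebie; hence r4c3 = 4.
Row 1 needs a 3, and only r1c3 is open for it.
Column 3 already has 3, so r2c3 = 1.
Column 3 already has 3, which forces r3c3 = 5.
Column 3 now contains 1, which forces r5c3 = 2.
Row 2 needs a 5, and only r2c2 is open for it.
The two cells of cage i must have sum 6; hence r1c2 = 1.
Row 1 already has 1, leaving r1c1 = 2.
Cage a's pair has sum 5, leaving r2c1 = 3.
Row 2 already has 3, leaving r2c4 = 4.
Column 1 now contains 3, which forces r3c1 = 4.
Row 3 already has 4, leaving r3c2 = 3.
Row 3 now contains 3, which forces r3c5 = 1.
Column 2 now contains 3, so r4c2 = 2.
Column 2 now contains 3, leaving r5c2 = 4.
1 is placed in column 5, leaving r5c5 = 3.
Column 4 already has 4, leaving r1c4 = 5.
Cage g needs two cells with sum 9, so r1c5 = 4.
Row 3 now contains 1, which forces r3c4 = 2.
Cage d's pair has sum 8, so r4c4 = 3.
Column 5 now contains 3, so r4c5 = 5.
Row 5 now contains 3, so r5c4 = 1.
Row 4 now contains 5; hence r4c1 = 1.
1 is placed in row 5, so r5c1 = 5.
Filled in: 2 1 3 5 4 / 3 5 1 4 2 / 4 3 5 2 1 / 1 2 4 3 5 / 5 4 2 1 3.

1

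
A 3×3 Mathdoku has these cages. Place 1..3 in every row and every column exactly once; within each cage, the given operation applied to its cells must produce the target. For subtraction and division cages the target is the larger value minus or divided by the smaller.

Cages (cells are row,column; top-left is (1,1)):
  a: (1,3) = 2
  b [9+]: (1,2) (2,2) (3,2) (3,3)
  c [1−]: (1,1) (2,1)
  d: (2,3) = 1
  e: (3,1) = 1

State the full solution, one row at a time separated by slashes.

Cage a is given; hence (1,3) = 2.
D is a freebie, so (2,3) = 1.
Cage e is a single given cell; hence (3,1) = 1.
1 is placed in row 3; hence (3,2) = 2.
Cage b has sum 9, which forces (3,3) = 3.
Column 1 now contains 1, leaving (1,1) = 3.
The 4 cells of cage b must have sum 9, which forces (1,2) = 1.
Cage c's pair has difference 1, so (2,1) = 2.
Column 2 already has 2, which forces (2,2) = 3.

3 1 2 / 2 3 1 / 1 2 3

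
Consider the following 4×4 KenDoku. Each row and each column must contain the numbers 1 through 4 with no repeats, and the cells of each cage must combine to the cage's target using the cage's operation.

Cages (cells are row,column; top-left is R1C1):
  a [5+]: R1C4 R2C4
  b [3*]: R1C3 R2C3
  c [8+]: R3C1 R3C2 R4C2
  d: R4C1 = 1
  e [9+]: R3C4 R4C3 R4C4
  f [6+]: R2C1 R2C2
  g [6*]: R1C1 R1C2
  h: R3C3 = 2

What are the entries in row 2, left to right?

Cage h is a single given cell, leaving R3C3 = 2.
D is a freebie, so R4C1 = 1.
Cage c needs sum 8, so R3C2 = 1.
Cage e has sum 9, which forces R4C4 = 2.
The only place for 4 in row 1 is R1C4.
Column 4 already has 4, leaving R2C4 = 1.
Column 4 already has 4, so R3C4 = 3.
Cage e has sum 9, so R4C3 = 4.
Cage b needs two cells with product 3; hence R1C3 = 1.
Row 2 already has 1; hence R2C3 = 3.
3 is placed in row 3, so R3C1 = 4.
4 is placed in row 4, leaving R4C2 = 3.
Cage g's pair has product 6, which forces R1C1 = 3.
3 is placed in column 2, so R1C2 = 2.
4 is placed in column 1, leaving R2C1 = 2.
Cage f's pair has sum 6, leaving R2C2 = 4.
Completed grid: 3 2 1 4 / 2 4 3 1 / 4 1 2 3 / 1 3 4 2.

2 4 3 1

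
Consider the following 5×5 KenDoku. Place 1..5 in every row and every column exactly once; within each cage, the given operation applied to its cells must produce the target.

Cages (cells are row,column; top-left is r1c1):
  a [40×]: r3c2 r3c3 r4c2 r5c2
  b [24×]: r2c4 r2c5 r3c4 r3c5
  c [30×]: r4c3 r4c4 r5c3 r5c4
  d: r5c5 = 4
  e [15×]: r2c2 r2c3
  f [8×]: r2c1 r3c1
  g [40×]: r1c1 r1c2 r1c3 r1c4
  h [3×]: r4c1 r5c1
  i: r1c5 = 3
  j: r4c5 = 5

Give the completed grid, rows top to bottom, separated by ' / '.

Cage i is given; hence r1c5 = 3.
J is a freebie; hence r4c5 = 5.
Cage d is a single given cell; hence r5c5 = 4.
Row 2 needs a 1, and only r2c5 is open for it.
Column 5 already has 1; hence r3c5 = 2.
Cage f needs two cells with product 8, which forces r2c1 = 2.
2 is placed in row 3; hence r3c1 = 4.
Row 3 now contains 4, so r3c4 = 3.
Column 4 already has 3; hence r2c4 = 4.
The 4 cells of cage a must have product 40, so r4c2 = 4.
Cage a needs product 40, leaving r5c2 = 2.
The 4 cells of cage g must have product 40, which forces r1c3 = 4.
Cage g needs product 40, which forces r1c4 = 2.
Column 4 now contains 2; hence r4c4 = 1.
1 is placed in column 4, leaving r5c4 = 5.
Row 4 already has 1; hence r4c1 = 3.
Cage c has product 30, leaving r4c3 = 2.
Cage h needs two cells with product 3, which forces r5c1 = 1.
The 4 cells of cage c must have product 30, so r5c3 = 3.
1 is placed in column 1; hence r1c1 = 5.
Cage g needs product 40, which forces r1c2 = 1.
Cage e needs two cells with product 15; hence r2c2 = 3.
Column 3 now contains 3, so r2c3 = 5.
1 is placed in column 2, leaving r3c2 = 5.
Column 3 already has 5; hence r3c3 = 1.

5 1 4 2 3 / 2 3 5 4 1 / 4 5 1 3 2 / 3 4 2 1 5 / 1 2 3 5 4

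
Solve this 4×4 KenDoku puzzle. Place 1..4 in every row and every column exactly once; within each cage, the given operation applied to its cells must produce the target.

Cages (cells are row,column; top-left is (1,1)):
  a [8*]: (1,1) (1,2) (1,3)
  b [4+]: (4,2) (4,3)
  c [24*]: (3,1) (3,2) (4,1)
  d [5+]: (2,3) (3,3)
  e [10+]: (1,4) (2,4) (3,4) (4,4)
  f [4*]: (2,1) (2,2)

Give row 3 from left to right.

3 4 2 1

The only place for 3 in row 1 is (1,4).
Row 2 needs a 3, and only (2,3) is open for it.
Cage d's pair has sum 5, which forces (3,3) = 2.
Cage b's pair has sum 4, leaving (4,2) = 3.
3 is placed in column 3; hence (4,3) = 1.
1 is placed in column 3, leaving (1,3) = 4.
Cage c needs product 24, which forces (3,1) = 3.
3 is placed in column 2; hence (3,2) = 4.
Row 3 already has 4, leaving (3,4) = 1.
Cage c has product 24, which forces (4,1) = 2.
Row 4 already has 2, which forces (4,4) = 4.
Column 1 now contains 2; hence (1,1) = 1.
The 3 cells of cage a must have product 8, so (1,2) = 2.
Cage f's pair has product 4, leaving (2,1) = 4.
4 is placed in column 2; hence (2,2) = 1.
4 is placed in column 4, leaving (2,4) = 2.
Completed grid: 1 2 4 3 / 4 1 3 2 / 3 4 2 1 / 2 3 1 4.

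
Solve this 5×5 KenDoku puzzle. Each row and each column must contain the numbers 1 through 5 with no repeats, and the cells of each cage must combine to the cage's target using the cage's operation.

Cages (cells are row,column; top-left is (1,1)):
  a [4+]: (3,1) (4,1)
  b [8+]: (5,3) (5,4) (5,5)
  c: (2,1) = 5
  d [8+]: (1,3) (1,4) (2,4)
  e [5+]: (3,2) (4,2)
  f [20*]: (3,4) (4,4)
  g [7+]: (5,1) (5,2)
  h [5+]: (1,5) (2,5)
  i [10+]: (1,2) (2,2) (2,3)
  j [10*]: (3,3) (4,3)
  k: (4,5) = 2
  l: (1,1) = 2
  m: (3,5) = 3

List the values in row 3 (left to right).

Cage l is a single given cell, which forces (1,1) = 2.
Cage c is a single given cell, leaving (2,1) = 5.
Cage m is given, leaving (3,5) = 3.
Cage k is given, so (4,5) = 2.
Row 3 already has 3, which forces (3,1) = 1.
Cage j's pair has product 10, leaving (3,3) = 2.
The two cells of cage a must have sum 4, which forces (4,1) = 3.
Row 4 now contains 2, leaving (4,3) = 5.
Row 4 already has 5; hence (4,4) = 4.
Column 1 now contains 3; hence (5,1) = 4.
Row 5 already has 4; hence (5,2) = 3.
3 is placed in row 5; hence (5,3) = 1.
Row 5 already has 1, leaving (5,5) = 5.
The 3 cells of cage d must have sum 8, leaving (1,3) = 4.
Row 1 already has 4, which forces (1,5) = 1.
Column 3 now contains 4; hence (2,3) = 3.
Row 2 now contains 3, so (2,4) = 1.
1 is placed in column 5, so (2,5) = 4.
Row 3 now contains 2, leaving (3,2) = 4.
4 is placed in column 4; hence (3,4) = 5.
Row 4 now contains 4, which forces (4,2) = 1.
Row 5 now contains 5, so (5,4) = 2.
Row 1 already has 4, so (1,2) = 5.
Row 1 already has 1, so (1,4) = 3.
1 is placed in row 2, leaving (2,2) = 2.
The full grid is 2 5 4 3 1 / 5 2 3 1 4 / 1 4 2 5 3 / 3 1 5 4 2 / 4 3 1 2 5.

1 4 2 5 3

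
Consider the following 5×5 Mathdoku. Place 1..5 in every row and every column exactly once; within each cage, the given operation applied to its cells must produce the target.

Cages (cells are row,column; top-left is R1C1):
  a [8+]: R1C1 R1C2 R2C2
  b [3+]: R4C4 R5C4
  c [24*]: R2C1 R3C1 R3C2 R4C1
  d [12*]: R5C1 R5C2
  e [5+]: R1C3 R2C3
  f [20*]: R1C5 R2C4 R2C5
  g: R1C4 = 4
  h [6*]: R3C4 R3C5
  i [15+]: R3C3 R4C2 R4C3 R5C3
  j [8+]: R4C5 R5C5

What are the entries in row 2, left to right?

Cage g is a single given cell, leaving R1C4 = 4.
Row 3 needs a 5, and only R3C3 is open for it.
In row 5, 5 can only go at R5C5, so R5C5 = 5.
Cage f has product 20, which forces R1C5 = 1.
The 3 cells of cage f must have product 20, leaving R2C4 = 5.
Column 5 already has 5, leaving R2C5 = 4.
Column 5 already has 5, so R4C5 = 3.
Cage h needs two cells with product 6; hence R3C4 = 3.
Column 5 now contains 3, so R3C5 = 2.
Cage c needs product 24, so R2C1 = 3.
Row 2 now contains 3, which forces R2C2 = 1.
Row 2 now contains 3, leaving R2C3 = 2.
Column 2 already has 1, which forces R3C2 = 4.
The 4 cells of cage c must have product 24, so R4C1 = 2.
Column 2 now contains 4, which forces R4C2 = 5.
Row 4 now contains 2, so R4C4 = 1.
Column 1 already has 3, leaving R5C1 = 4.
Column 2 now contains 4, which forces R5C2 = 3.
3 is placed in row 5, so R5C3 = 1.
Column 4 already has 1, so R5C4 = 2.
2 is placed in column 1, leaving R1C1 = 5.
5 is placed in column 2; hence R1C2 = 2.
Column 3 already has 2, leaving R1C3 = 3.
4 is placed in row 3; hence R3C1 = 1.
Row 4 already has 1, so R4C3 = 4.
Completed grid: 5 2 3 4 1 / 3 1 2 5 4 / 1 4 5 3 2 / 2 5 4 1 3 / 4 3 1 2 5.

3 1 2 5 4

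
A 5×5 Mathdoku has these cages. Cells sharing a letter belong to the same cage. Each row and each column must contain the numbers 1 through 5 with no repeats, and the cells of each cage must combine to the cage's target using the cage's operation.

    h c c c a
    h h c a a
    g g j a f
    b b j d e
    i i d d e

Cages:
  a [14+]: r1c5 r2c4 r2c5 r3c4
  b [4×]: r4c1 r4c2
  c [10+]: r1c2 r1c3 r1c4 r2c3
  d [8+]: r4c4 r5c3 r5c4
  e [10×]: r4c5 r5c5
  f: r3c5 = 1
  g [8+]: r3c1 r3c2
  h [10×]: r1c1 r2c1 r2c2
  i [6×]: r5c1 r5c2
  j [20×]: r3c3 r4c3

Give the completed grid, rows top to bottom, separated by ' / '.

Cage f is a single given cell, leaving r3c5 = 1.
The only place for 2 in row 3 is r3c4.
In row 3, 4 can only go at r3c3, so r3c3 = 4.
Column 3 now contains 4; hence r4c3 = 5.
Row 4 now contains 5, which forces r4c5 = 2.
Column 5 already has 2, leaving r5c5 = 5.
Cage a needs sum 14, leaving r2c4 = 5.
Cage h has product 10, leaving r1c1 = 5.
5 is placed in column 1; hence r3c1 = 3.
Row 3 already has 3, so r3c2 = 5.
Column 1 now contains 3, so r5c1 = 2.
2 is placed in row 5, so r5c2 = 3.
Row 5 already has 3, leaving r5c3 = 1.
Row 5 now contains 1, leaving r5c4 = 4.
Cage c needs sum 10; hence r1c2 = 4.
Cage c needs sum 10, leaving r1c4 = 1.
Row 1 now contains 4, so r1c5 = 3.
Column 1 now contains 2, so r2c1 = 1.
Cage h needs product 10, which forces r2c2 = 2.
Row 2 already has 2, which forces r2c3 = 3.
3 is placed in column 5, which forces r2c5 = 4.
Column 1 already has 1, leaving r4c1 = 4.
Column 2 already has 4, which forces r4c2 = 1.
Cage d needs sum 8; hence r4c4 = 3.
3 is placed in row 1, leaving r1c3 = 2.

5 4 2 1 3 / 1 2 3 5 4 / 3 5 4 2 1 / 4 1 5 3 2 / 2 3 1 4 5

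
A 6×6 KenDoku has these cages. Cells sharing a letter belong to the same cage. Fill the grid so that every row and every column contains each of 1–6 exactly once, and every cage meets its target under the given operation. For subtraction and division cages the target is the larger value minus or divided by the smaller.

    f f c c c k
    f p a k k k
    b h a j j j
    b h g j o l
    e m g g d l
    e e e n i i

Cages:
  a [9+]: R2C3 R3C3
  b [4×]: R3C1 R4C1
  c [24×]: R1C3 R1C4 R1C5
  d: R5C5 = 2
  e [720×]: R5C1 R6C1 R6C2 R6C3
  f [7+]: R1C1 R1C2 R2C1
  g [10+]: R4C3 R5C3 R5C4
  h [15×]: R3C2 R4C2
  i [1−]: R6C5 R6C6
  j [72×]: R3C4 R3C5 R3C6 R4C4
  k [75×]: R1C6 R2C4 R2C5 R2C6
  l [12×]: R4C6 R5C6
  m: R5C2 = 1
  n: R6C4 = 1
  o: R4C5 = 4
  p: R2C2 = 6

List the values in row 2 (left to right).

Cage k needs product 75, so R1C6 = 5.
P is a freebie, which forces R2C2 = 6.
Cage o is a single given cell, leaving R4C5 = 4.
Cage e needs product 720; hence R5C1 = 6.
Cage m is a single given cell; hence R5C2 = 1.
Cage d is a single given cell, which forces R5C5 = 2.
Cage n is a single given cell, which forces R6C4 = 1.
Cage b's pair has product 4, leaving R3C1 = 4.
Row 4 already has 4, so R4C1 = 1.
The two cells of cage l must have product 12, leaving R4C6 = 3.
Cage l needs two cells with product 12; hence R5C6 = 4.
Column 1 now contains 4; hence R6C1 = 5.
Row 6 now contains 5, leaving R6C2 = 4.
Cage e has product 720; hence R6C3 = 6.
Row 6 now contains 5, which forces R6C5 = 3.
6 is placed in row 6, leaving R6C6 = 2.
Cage f has sum 7, so R1C1 = 3.
Cage f needs sum 7, leaving R1C2 = 2.
Cage f has sum 7, so R2C1 = 2.
The two cells of cage a must have sum 9; hence R2C3 = 4.
Cage k has product 75, leaving R2C4 = 3.
Cage k has product 75; hence R2C5 = 5.
Column 6 already has 3, leaving R2C6 = 1.
Cage h's pair has product 15, so R3C2 = 3.
Column 3 already has 6; hence R3C3 = 5.
Cage j has product 72; hence R3C4 = 2.
1 is placed in column 6, leaving R3C6 = 6.
Row 4 already has 3, so R4C2 = 5.
Row 4 already has 3, which forces R4C3 = 2.
Cage j needs product 72; hence R4C4 = 6.
Column 3 now contains 5; hence R5C3 = 3.
Column 4 now contains 3, which forces R5C4 = 5.
Column 3 already has 4; hence R1C3 = 1.
6 is placed in column 4, so R1C4 = 4.
The 3 cells of cage c must have product 24, which forces R1C5 = 6.
Row 3 now contains 6, which forces R3C5 = 1.
Filled in: 3 2 1 4 6 5 / 2 6 4 3 5 1 / 4 3 5 2 1 6 / 1 5 2 6 4 3 / 6 1 3 5 2 4 / 5 4 6 1 3 2.

2 6 4 3 5 1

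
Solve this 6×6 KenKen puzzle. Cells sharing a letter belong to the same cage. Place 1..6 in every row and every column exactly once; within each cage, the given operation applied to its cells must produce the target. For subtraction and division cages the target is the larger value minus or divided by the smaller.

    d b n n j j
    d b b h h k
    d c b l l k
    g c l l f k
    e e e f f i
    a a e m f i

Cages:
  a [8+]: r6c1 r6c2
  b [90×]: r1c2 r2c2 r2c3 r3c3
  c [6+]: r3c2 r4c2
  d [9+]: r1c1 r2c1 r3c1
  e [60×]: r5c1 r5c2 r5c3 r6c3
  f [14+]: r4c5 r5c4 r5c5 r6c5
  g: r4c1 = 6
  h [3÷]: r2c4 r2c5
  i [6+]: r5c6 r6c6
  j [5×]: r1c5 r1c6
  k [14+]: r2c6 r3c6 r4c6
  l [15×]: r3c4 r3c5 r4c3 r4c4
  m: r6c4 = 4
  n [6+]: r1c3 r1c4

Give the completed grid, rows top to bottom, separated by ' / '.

3 6 4 2 5 1 / 4 1 3 6 2 5 / 2 4 5 1 3 6 / 6 2 1 5 4 3 / 1 5 2 3 6 4 / 5 3 6 4 1 2

Cage g is a single given cell, so r4c1 = 6.
Cage m is given, which forces r6c4 = 4.
In row 1, 6 can only go at r1c2, so r1c2 = 6.
Row 1 needs a 3, and only r1c1 is open for it.
Column 1 now contains 3, which forces r6c1 = 5.
The two cells of cage a must have sum 8, so r6c2 = 3.
The only place for 2 in row 1 is r1c4.
Cage n's pair has sum 6, which forces r1c3 = 4.
Row 2 needs a 4, and only r2c1 is open for it.
Column 1 already has 4, leaving r3c1 = 2.
Column 1 already has 2; hence r5c1 = 1.
In row 2, 2 can only go at r2c5, so r2c5 = 2.
Cage h's pair has quotient 3; hence r2c4 = 6.
Cage k needs sum 14; hence r3c6 = 6.
Row 3 needs a 4, and only r3c2 is open for it.
Cage c's pair has sum 6, so r4c2 = 2.
2 is placed in column 2, so r5c2 = 5.
Row 5 now contains 5, which forces r5c4 = 3.
Row 5 now contains 5; hence r5c6 = 4.
5 is placed in column 2, leaving r2c2 = 1.
Cage f has sum 14, so r4c5 = 4.
Row 5 already has 4; hence r5c5 = 6.
The 4 cells of cage f must have sum 14, so r6c5 = 1.
Cage i's pair has sum 6, so r6c6 = 2.
Column 5 now contains 1, so r1c5 = 5.
Cage j's pair has product 5; hence r1c6 = 1.
Cage l needs product 15, leaving r3c4 = 1.
Column 5 now contains 1, which forces r3c5 = 3.
The 4 cells of cage l must have product 15, leaving r4c3 = 1.
Cage l needs product 15; hence r4c4 = 5.
Row 4 already has 5, leaving r4c6 = 3.
6 is placed in row 5, so r5c3 = 2.
Row 6 already has 2, so r6c3 = 6.
Cage b needs product 90, which forces r2c3 = 3.
Column 6 already has 3, leaving r2c6 = 5.
Row 3 now contains 3, which forces r3c3 = 5.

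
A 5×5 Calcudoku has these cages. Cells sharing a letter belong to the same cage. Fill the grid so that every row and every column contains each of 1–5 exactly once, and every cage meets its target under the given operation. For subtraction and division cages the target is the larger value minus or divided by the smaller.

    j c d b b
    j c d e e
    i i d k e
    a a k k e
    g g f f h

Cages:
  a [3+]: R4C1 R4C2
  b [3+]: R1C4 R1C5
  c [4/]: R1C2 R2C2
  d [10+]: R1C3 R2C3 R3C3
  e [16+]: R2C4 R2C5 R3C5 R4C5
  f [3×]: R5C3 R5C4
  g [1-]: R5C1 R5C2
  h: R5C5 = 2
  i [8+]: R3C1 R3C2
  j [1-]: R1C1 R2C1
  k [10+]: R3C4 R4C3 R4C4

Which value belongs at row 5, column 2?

Cage h is given, which forces R5C5 = 2.
The two cells of cage b must have sum 3, so R1C4 = 2.
2 is placed in column 5, so R1C5 = 1.
The 4 cells of cage e must have sum 16; hence R2C4 = 4.
Row 1 already has 1, which forces R1C2 = 4.
4 is placed in row 2; hence R2C2 = 1.
Column 2 already has 1, so R4C2 = 2.
2 is placed in row 4, leaving R4C3 = 4.
Row 1 already has 4, which forces R1C1 = 3.
Row 1 now contains 3, leaving R1C3 = 5.
The two cells of cage j must have difference 1, which forces R2C1 = 2.
Row 2 now contains 2; hence R2C3 = 3.
Row 2 now contains 3, leaving R2C5 = 5.
3 is placed in column 1, so R3C1 = 5.
Row 3 already has 5, leaving R3C2 = 3.
Column 3 now contains 3, so R3C3 = 2.
Row 3 already has 5, so R3C4 = 1.
Cage e needs sum 16; hence R3C5 = 4.
2 is placed in row 4, which forces R4C1 = 1.
Column 4 already has 1, so R4C4 = 5.
5 is placed in column 5; hence R4C5 = 3.
Cage g's pair has difference 1, which forces R5C1 = 4.
3 is placed in column 2, leaving R5C2 = 5.
Column 3 now contains 3, which forces R5C3 = 1.
Column 4 already has 1, which forces R5C4 = 3.
Completed grid: 3 4 5 2 1 / 2 1 3 4 5 / 5 3 2 1 4 / 1 2 4 5 3 / 4 5 1 3 2.

5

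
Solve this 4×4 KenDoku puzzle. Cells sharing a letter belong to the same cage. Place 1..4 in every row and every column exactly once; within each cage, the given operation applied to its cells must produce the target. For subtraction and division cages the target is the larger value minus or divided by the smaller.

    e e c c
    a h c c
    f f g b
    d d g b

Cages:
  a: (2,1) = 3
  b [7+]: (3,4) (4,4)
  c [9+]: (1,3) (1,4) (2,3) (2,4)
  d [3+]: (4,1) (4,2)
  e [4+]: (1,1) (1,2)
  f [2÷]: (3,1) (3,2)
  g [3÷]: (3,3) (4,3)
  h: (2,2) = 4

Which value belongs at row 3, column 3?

Cage a is a single given cell, so (2,1) = 3.
Cage h is given, which forces (2,2) = 4.
Column 1 already has 3; hence (1,1) = 1.
Cage e's pair has sum 4, which forces (1,2) = 3.
Column 1 already has 1, leaving (4,1) = 2.
Row 4 already has 2, leaving (4,2) = 1.
1 is placed in row 4; hence (4,3) = 3.
Row 4 already has 3, which forces (4,4) = 4.
Cage c needs sum 9; hence (1,3) = 4.
Column 4 already has 4; hence (1,4) = 2.
The 4 cells of cage c must have sum 9, so (2,3) = 2.
Cage c needs sum 9, which forces (2,4) = 1.
2 is placed in column 1, which forces (3,1) = 4.
Column 2 already has 1, so (3,2) = 2.
Column 3 now contains 3, which forces (3,3) = 1.
Column 4 already has 4; hence (3,4) = 3.
The full grid is 1 3 4 2 / 3 4 2 1 / 4 2 1 3 / 2 1 3 4.

1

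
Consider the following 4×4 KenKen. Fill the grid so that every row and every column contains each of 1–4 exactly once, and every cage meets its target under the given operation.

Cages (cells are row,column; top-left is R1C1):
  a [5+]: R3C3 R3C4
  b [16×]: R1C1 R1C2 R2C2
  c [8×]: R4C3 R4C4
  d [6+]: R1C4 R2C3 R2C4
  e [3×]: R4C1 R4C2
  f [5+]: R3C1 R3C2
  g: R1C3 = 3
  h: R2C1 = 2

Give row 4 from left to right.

1 3 2 4

G is a freebie, so R1C3 = 3.
Cage h is given, so R2C1 = 2.
2 is placed in row 2; hence R2C2 = 4.
2 is placed in row 2, leaving R2C3 = 1.
1 is placed in row 2, which forces R2C4 = 3.
2 is placed in column 1, so R1C1 = 4.
Column 2 already has 4, leaving R1C2 = 1.
Cage d has sum 6, leaving R1C4 = 2.
4 is placed in column 1, leaving R3C1 = 3.
Column 2 now contains 1, which forces R3C2 = 2.
The two cells of cage a must have sum 5, which forces R3C3 = 4.
Cage a needs two cells with sum 5, leaving R3C4 = 1.
Column 1 now contains 3; hence R4C1 = 1.
Column 2 now contains 1; hence R4C2 = 3.
Column 3 already has 4, so R4C3 = 2.
Column 4 now contains 2; hence R4C4 = 4.
The full grid is 4 1 3 2 / 2 4 1 3 / 3 2 4 1 / 1 3 2 4.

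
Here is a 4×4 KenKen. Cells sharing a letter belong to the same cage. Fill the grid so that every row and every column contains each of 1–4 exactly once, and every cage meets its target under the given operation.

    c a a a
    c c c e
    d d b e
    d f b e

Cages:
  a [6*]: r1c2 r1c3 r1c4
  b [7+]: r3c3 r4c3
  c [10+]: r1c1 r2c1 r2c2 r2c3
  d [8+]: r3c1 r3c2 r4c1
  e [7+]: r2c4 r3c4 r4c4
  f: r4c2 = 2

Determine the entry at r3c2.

4

F is a freebie, leaving r4c2 = 2.
In row 1, 4 can only go at r1c1, so r1c1 = 4.
Row 2 needs a 4, and only r2c4 is open for it.
Cage e needs sum 7, leaving r3c4 = 2.
Column 4 now contains 4, so r4c4 = 1.
The 3 cells of cage a must have product 6, which forces r1c2 = 1.
The 3 cells of cage a must have product 6, so r1c3 = 2.
Column 4 already has 1, which forces r1c4 = 3.
Column 2 now contains 1, which forces r2c2 = 3.
Row 2 now contains 3; hence r2c3 = 1.
Cage d needs sum 8, so r3c1 = 1.
Cage d has sum 8; hence r3c2 = 4.
Row 3 already has 4, so r3c3 = 3.
Row 4 now contains 1, leaving r4c1 = 3.
Column 3 now contains 3, so r4c3 = 4.
1 is placed in row 2, leaving r2c1 = 2.
The full grid is 4 1 2 3 / 2 3 1 4 / 1 4 3 2 / 3 2 4 1.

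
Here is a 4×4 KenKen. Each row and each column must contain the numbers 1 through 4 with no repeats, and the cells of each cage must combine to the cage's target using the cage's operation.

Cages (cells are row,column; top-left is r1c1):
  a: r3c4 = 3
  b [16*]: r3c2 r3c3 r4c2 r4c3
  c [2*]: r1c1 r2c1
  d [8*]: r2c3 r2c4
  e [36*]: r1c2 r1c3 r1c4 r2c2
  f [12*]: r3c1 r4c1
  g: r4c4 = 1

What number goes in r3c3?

1

The 4 cells of cage e must have product 36; hence r2c2 = 3.
A is a freebie, leaving r3c4 = 3.
Cage g is given, so r4c4 = 1.
Cage e has product 36, which forces r1c2 = 1.
Cage e needs product 36, so r1c3 = 3.
1 is placed in column 4, so r1c4 = 4.
4 is placed in column 4; hence r2c4 = 2.
Row 3 already has 3, leaving r3c1 = 4.
1 is placed in column 2, so r3c2 = 2.
2 is placed in row 3; hence r3c3 = 1.
Cage f's pair has product 12, leaving r4c1 = 3.
Column 2 now contains 2, which forces r4c2 = 4.
Row 4 now contains 4; hence r4c3 = 2.
1 is placed in row 1, so r1c1 = 2.
2 is placed in row 2, which forces r2c1 = 1.
2 is placed in row 2, so r2c3 = 4.
The full grid is 2 1 3 4 / 1 3 4 2 / 4 2 1 3 / 3 4 2 1.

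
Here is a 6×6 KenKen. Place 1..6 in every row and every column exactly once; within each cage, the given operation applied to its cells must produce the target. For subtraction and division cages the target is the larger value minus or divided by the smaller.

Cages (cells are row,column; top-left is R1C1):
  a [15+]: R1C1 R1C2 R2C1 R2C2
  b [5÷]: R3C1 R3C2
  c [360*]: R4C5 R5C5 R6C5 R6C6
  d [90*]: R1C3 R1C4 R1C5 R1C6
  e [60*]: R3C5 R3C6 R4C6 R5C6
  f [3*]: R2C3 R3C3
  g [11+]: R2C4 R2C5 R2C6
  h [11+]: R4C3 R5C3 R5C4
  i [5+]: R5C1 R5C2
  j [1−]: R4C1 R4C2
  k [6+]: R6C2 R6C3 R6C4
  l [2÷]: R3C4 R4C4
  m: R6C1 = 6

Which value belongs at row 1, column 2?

2

M is a freebie, so R6C1 = 6.
Cage f needs two cells with product 3, leaving R2C3 = 1.
R3C1 and R3C2 in row 3 are {1, 5}, which forces R3C3 = 3.
Column 3 now contains 3; hence R6C3 = 2.
In row 3, 4 can only go at R3C4, so R3C4 = 4.
Cage l needs two cells with quotient 2, leaving R4C4 = 2.
Column 4 now contains 2, leaving R5C4 = 1.
Row 5 now contains 1, so R5C6 = 5.
Column 4 now contains 1, leaving R6C4 = 3.
3 is placed in row 6; hence R6C6 = 4.
Column 6 already has 5, leaving R4C6 = 1.
3 is placed in row 6, so R6C2 = 1.
Row 6 now contains 4, leaving R6C5 = 5.
Cage d needs product 90, which forces R1C5 = 1.
1 is placed in column 6, leaving R1C6 = 3.
3 is placed in column 6, leaving R2C6 = 2.
The two cells of cage b must have quotient 5, leaving R3C1 = 1.
Column 2 now contains 1, so R3C2 = 5.
Column 6 now contains 2, leaving R3C6 = 6.
Row 3 already has 6, so R3C5 = 2.
In row 4, 5 can only go at R4C1, so R4C1 = 5.
The only place for 5 in row 2 is R2C4.
Cage d has product 90, which forces R1C3 = 5.
Column 4 now contains 5, which forces R1C4 = 6.
Cage g has sum 11, leaving R2C5 = 4.
4 is placed in row 2, leaving R2C1 = 3.
The 4 cells of cage a must have sum 15, leaving R2C2 = 6.
Column 2 already has 6, which forces R4C2 = 4.
4 is placed in row 4, so R4C3 = 6.
Row 4 already has 6, so R4C5 = 3.
Column 1 now contains 3, leaving R5C1 = 2.
2 is placed in row 5; hence R5C2 = 3.
Column 3 now contains 6; hence R5C3 = 4.
Column 5 already has 3; hence R5C5 = 6.
2 is placed in column 1, leaving R1C1 = 4.
4 is placed in column 2; hence R1C2 = 2.
Filled in: 4 2 5 6 1 3 / 3 6 1 5 4 2 / 1 5 3 4 2 6 / 5 4 6 2 3 1 / 2 3 4 1 6 5 / 6 1 2 3 5 4.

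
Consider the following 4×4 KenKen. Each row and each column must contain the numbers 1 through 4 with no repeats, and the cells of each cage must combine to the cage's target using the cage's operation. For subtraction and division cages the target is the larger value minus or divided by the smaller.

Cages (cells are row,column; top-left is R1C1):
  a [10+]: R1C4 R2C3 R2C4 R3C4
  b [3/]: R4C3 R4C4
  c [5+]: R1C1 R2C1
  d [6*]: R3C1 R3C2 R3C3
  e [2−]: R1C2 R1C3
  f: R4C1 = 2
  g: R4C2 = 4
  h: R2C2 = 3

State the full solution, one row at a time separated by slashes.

1 2 4 3 / 4 3 1 2 / 3 1 2 4 / 2 4 3 1

Cage h is a single given cell, leaving R2C2 = 3.
Cage f is given, so R4C1 = 2.
Cage g is given; hence R4C2 = 4.
The only place for 4 in row 3 is R3C4.
Cage a needs sum 10, so R1C4 = 3.
3 is placed in column 4, which forces R4C4 = 1.
Cage e's pair has difference 2, which forces R1C2 = 2.
3 is placed in row 1, so R1C3 = 4.
Cage a has sum 10, so R2C3 = 1.
1 is placed in column 4, which forces R2C4 = 2.
2 is placed in column 2, leaving R3C2 = 1.
Row 4 already has 1, so R4C3 = 3.
Row 1 now contains 4, which forces R1C1 = 1.
1 is placed in row 2, which forces R2C1 = 4.
1 is placed in row 3, so R3C1 = 3.
Column 3 already has 3, which forces R3C3 = 2.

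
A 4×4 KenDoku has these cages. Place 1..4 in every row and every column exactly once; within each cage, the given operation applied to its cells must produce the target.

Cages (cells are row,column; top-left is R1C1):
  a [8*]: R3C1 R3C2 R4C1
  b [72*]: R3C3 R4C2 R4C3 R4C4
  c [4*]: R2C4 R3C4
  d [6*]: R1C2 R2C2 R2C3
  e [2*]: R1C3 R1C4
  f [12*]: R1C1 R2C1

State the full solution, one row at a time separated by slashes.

4 3 1 2 / 3 1 2 4 / 2 4 3 1 / 1 2 4 3

Cage b has product 72, which forces R3C3 = 3.
In row 1, 4 can only go at R1C1, so R1C1 = 4.
Column 1 already has 4, so R2C1 = 3.
The 3 cells of cage a must have product 8, so R3C2 = 4.
Row 3 already has 4, leaving R3C4 = 1.
The 3 cells of cage d must have product 6, leaving R1C2 = 3.
Cage e needs two cells with product 2; hence R1C3 = 1.
1 is placed in column 4, leaving R1C4 = 2.
Column 3 now contains 1, so R2C3 = 2.
1 is placed in column 4, which forces R2C4 = 4.
Row 3 now contains 1; hence R3C1 = 2.
The 3 cells of cage a must have product 8, so R4C1 = 1.
3 is placed in column 2, which forces R4C2 = 2.
2 is placed in column 3, which forces R4C3 = 4.
Column 4 already has 4, leaving R4C4 = 3.
Row 2 already has 2, so R2C2 = 1.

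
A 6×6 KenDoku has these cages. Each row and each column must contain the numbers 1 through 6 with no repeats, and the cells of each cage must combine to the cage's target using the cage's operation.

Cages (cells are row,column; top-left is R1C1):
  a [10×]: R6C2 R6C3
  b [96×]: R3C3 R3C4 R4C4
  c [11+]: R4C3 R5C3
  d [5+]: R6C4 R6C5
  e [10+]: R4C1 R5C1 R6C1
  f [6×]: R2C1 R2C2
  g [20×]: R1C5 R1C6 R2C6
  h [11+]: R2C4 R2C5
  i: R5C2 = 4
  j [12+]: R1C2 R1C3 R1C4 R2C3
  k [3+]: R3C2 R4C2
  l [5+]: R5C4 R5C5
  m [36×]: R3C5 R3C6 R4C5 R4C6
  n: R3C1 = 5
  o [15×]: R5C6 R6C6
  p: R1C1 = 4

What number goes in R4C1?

Cage p is given, so R1C1 = 4.
N is a freebie, so R3C1 = 5.
Cage b has product 96; hence R3C3 = 4.
Cage b has product 96, which forces R3C4 = 6.
The 3 cells of cage b must have product 96, which forces R4C4 = 4.
Cage i is a single given cell, so R5C2 = 4.
Column 4 already has 6, leaving R2C4 = 5.
Cage h's pair has sum 11, which forces R2C5 = 6.
The only place for 1 in row 2 is R2C3.
In row 2, 4 can only go at R2C6, so R2C6 = 4.
In row 4, 5 can only go at R4C3, so R4C3 = 5.
5 is placed in column 3, leaving R5C3 = 6.
Cage a's pair has product 10, leaving R6C2 = 5.
5 is placed in column 3, so R6C3 = 2.
Row 6 now contains 5, so R6C6 = 3.
Cage j needs sum 12, which forces R1C2 = 6.
Column 3 now contains 2, leaving R1C3 = 3.
The 4 cells of cage j must have sum 12, leaving R1C4 = 2.
Cage m has product 36; hence R4C6 = 6.
Column 4 already has 2, which forces R5C4 = 3.
Row 5 now contains 3, leaving R5C5 = 2.
Column 6 already has 3, leaving R5C6 = 5.
Row 6 already has 3, so R6C4 = 1.
Row 6 already has 3, which forces R6C5 = 4.
The 3 cells of cage g must have product 20, which forces R1C5 = 5.
Column 6 already has 5, leaving R1C6 = 1.
The 4 cells of cage m must have product 36, so R3C6 = 2.
Cage e needs sum 10; hence R4C1 = 3.
Row 4 now contains 3, leaving R4C5 = 1.
Row 5 now contains 3, leaving R5C1 = 1.
Row 6 already has 1, leaving R6C1 = 6.
Column 1 already has 3; hence R2C1 = 2.
The two cells of cage f must have product 6; hence R2C2 = 3.
2 is placed in row 3, which forces R3C2 = 1.
1 is placed in column 5, leaving R3C5 = 3.
Row 4 now contains 1; hence R4C2 = 2.
The full grid is 4 6 3 2 5 1 / 2 3 1 5 6 4 / 5 1 4 6 3 2 / 3 2 5 4 1 6 / 1 4 6 3 2 5 / 6 5 2 1 4 3.

3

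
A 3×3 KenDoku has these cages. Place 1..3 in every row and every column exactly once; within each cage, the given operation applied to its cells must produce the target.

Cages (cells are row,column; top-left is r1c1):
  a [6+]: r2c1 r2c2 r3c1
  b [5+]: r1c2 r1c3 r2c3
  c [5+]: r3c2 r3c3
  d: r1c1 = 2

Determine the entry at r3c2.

3

D is a freebie, which forces r1c1 = 2.
2 is placed in row 1, so r1c2 = 1.
1 is placed in row 1; hence r1c3 = 3.
Column 3 now contains 3, which forces r3c3 = 2.
The 3 cells of cage a must have sum 6, so r2c2 = 2.
2 is placed in column 3, leaving r2c3 = 1.
2 is placed in row 3; hence r3c2 = 3.
1 is placed in row 2, leaving r2c1 = 3.
Row 3 already has 3, so r3c1 = 1.
The full grid is 2 1 3 / 3 2 1 / 1 3 2.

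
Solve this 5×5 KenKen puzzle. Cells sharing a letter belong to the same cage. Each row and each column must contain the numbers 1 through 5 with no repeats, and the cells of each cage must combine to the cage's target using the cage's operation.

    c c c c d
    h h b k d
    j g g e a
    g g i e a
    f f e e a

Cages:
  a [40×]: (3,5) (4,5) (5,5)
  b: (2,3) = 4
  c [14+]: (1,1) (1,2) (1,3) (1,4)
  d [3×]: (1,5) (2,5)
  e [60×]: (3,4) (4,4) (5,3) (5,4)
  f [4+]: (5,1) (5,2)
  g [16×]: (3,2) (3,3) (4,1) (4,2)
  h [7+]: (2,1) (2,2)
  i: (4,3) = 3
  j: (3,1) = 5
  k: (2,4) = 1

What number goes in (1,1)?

3

B is a freebie, which forces (2,3) = 4.
Cage k is given; hence (2,4) = 1.
Row 2 now contains 1, which forces (2,5) = 3.
Cage j is given, leaving (3,1) = 5.
Cage i is given; hence (4,3) = 3.
Column 5 now contains 3, which forces (1,5) = 1.
Column 1 already has 5; hence (2,1) = 2.
Cage h needs two cells with sum 7, which forces (2,2) = 5.
The only place for 3 in row 3 is (3,4).
In column 3, 5 can only go at (1,3), so (1,3) = 5.
The 4 cells of cage e must have product 60, so (4,4) = 2.
(5,1) and (5,2) in row 5 are {1, 3}, leaving (5,3) = 2.
The 4 cells of cage e must have product 60, leaving (5,4) = 5.
Row 5 now contains 5; hence (5,5) = 4.
The 4 cells of cage c must have sum 14, which forces (1,1) = 3.
The 4 cells of cage c must have sum 14, which forces (1,2) = 2.
2 is placed in column 4; hence (1,4) = 4.
Cage g needs product 16, which forces (3,2) = 4.
Column 3 now contains 2, leaving (3,3) = 1.
4 is placed in column 5; hence (3,5) = 2.
The 4 cells of cage g must have product 16, leaving (4,1) = 4.
Row 4 now contains 2, which forces (4,2) = 1.
4 is placed in column 5, leaving (4,5) = 5.
Column 1 already has 3, leaving (5,1) = 1.
Column 2 now contains 1, leaving (5,2) = 3.
Completed grid: 3 2 5 4 1 / 2 5 4 1 3 / 5 4 1 3 2 / 4 1 3 2 5 / 1 3 2 5 4.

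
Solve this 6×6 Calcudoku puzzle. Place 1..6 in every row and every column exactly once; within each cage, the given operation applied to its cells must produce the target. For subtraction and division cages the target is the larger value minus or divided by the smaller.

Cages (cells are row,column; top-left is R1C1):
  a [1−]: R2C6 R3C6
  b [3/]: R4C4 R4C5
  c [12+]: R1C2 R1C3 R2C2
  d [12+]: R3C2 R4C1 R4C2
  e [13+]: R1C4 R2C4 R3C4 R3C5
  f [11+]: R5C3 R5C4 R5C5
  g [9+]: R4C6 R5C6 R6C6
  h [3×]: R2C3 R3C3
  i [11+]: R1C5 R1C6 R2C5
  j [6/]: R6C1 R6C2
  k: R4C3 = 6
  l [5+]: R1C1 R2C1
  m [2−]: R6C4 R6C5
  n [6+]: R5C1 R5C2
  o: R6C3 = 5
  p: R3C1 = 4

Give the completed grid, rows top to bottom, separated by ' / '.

3 2 4 5 6 1 / 2 6 3 1 4 5 / 4 3 1 2 5 6 / 5 4 6 3 1 2 / 1 5 2 6 3 4 / 6 1 5 4 2 3

P is a freebie, leaving R3C1 = 4.
K is a freebie, which forces R4C3 = 6.
Cage o is a single given cell, which forces R6C3 = 5.
The only place for 6 in column 1 is R6C1.
6 is placed in row 6, so R6C2 = 1.
The only place for 3 in row 6 is R6C6.
The only place for 5 in column 1 is R4C1.
In column 1, 1 can only go at R5C1, so R5C1 = 1.
The two cells of cage n must have sum 6, which forces R5C2 = 5.
Column 2 already has 5, so R3C2 = 3.
3 is placed in row 3; hence R3C3 = 1.
The 3 cells of cage d must have sum 12, so R4C2 = 4.
Row 4 already has 4; hence R4C6 = 2.
Column 6 already has 2; hence R5C6 = 4.
The 3 cells of cage c must have sum 12, which forces R1C3 = 4.
Column 3 now contains 1, which forces R2C3 = 3.
3 is placed in column 3, which forces R5C3 = 2.
Cage l needs two cells with sum 5, which forces R1C1 = 3.
Row 2 already has 3, leaving R2C1 = 2.
Row 2 now contains 2, so R2C2 = 6.
Row 2 already has 6, so R2C6 = 5.
Column 6 now contains 5, leaving R3C6 = 6.
Column 2 already has 6, which forces R1C2 = 2.
2 is placed in row 1, leaving R1C4 = 5.
The 3 cells of cage i must have sum 11, which forces R1C5 = 6.
Column 6 now contains 6, leaving R1C6 = 1.
Row 2 now contains 5, which forces R2C5 = 4.
5 is placed in column 4, leaving R3C4 = 2.
Row 3 now contains 2, which forces R3C5 = 5.
Column 5 already has 6, so R5C5 = 3.
2 is placed in column 4, which forces R6C4 = 4.
4 is placed in column 5, so R6C5 = 2.
Row 2 already has 4, leaving R2C4 = 1.
Cage b's pair has quotient 3; hence R4C4 = 3.
Column 5 now contains 3, leaving R4C5 = 1.
Row 5 now contains 3, so R5C4 = 6.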